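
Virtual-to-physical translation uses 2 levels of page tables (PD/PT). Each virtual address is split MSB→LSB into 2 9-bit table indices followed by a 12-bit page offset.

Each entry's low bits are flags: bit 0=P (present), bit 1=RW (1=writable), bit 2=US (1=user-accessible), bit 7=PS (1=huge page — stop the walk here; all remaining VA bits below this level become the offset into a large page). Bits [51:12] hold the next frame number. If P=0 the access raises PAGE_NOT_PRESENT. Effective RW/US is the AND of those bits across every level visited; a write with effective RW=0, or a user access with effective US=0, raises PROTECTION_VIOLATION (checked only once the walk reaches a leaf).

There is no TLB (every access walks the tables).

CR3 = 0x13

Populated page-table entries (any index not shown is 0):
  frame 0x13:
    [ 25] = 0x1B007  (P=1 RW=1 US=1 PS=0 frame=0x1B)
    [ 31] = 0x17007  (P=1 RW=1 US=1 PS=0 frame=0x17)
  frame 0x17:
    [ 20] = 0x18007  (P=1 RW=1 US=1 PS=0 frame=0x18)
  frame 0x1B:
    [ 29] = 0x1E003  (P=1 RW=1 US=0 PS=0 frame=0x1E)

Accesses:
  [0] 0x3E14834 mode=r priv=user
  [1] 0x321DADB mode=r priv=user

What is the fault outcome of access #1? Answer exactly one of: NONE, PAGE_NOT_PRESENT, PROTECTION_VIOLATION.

Per-access translation:
#0 VA=0x3E14834 (r,user):
  L0: frame=0x13 idx=31 entry=0x17007 [P=1 RW=1 US=1 PS=0]
  L1: frame=0x17 idx=20 entry=0x18007 [P=1 RW=1 US=1 PS=0]
  → PA=0x18834  (2 entries read)
#1 VA=0x321DADB (r,user):
  L0: frame=0x13 idx=25 entry=0x1B007 [P=1 RW=1 US=1 PS=0]
  L1: frame=0x1B idx=29 entry=0x1E003 [P=1 RW=1 US=0 PS=0]
  → PROTECTION_VIOLATION  (2 entries read)

Access #1 fault: PROTECTION_VIOLATION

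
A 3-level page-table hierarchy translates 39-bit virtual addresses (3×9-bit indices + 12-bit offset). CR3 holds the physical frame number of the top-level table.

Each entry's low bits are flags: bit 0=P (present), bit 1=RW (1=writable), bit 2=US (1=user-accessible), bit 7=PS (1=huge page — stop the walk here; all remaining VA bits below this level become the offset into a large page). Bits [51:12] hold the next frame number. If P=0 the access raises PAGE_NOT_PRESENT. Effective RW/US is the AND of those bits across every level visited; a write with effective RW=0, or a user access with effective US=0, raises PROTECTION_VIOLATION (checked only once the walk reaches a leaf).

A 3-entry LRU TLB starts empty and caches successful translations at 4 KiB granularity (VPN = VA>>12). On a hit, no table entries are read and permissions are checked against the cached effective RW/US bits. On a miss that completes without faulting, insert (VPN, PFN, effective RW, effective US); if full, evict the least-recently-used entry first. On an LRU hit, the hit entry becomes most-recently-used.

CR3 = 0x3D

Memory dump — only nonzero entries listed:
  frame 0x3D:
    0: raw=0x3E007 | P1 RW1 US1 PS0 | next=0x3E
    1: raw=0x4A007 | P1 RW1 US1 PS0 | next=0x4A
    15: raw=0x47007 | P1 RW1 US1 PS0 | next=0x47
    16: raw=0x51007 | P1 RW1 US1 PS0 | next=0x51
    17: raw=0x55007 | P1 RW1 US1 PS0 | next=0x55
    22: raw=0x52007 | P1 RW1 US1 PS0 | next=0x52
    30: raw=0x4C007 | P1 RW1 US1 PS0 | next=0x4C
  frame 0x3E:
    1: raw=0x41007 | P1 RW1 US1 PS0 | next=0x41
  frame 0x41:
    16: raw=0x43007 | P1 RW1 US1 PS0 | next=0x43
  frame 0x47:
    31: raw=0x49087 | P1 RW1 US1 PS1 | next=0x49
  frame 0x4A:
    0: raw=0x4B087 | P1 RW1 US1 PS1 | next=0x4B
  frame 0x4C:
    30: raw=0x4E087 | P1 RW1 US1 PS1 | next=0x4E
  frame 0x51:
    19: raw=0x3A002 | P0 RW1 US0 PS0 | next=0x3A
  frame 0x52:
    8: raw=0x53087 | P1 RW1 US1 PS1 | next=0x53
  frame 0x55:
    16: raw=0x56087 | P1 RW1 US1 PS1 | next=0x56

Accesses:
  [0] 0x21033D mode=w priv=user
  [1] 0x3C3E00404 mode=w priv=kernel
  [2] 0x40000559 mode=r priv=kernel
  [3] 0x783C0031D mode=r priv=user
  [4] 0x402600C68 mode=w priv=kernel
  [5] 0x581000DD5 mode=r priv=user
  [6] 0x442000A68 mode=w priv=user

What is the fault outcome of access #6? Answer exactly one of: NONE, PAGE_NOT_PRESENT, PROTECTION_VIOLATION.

Trace:
#0 VA=0x21033D (w,user):
  lvl0: tbl 0x3D, slot 0 ⇒ 0x3E007 (P1/RW1/US1/PS0)
  lvl1: tbl 0x3E, slot 1 ⇒ 0x41007 (P1/RW1/US1/PS0)
  lvl2: tbl 0x41, slot 16 ⇒ 0x43007 (P1/RW1/US1/PS0)
  ✓ 0x4333D  — 3 lookups
#1 VA=0x3C3E00404 (w,kernel):
  lvl0: tbl 0x3D, slot 15 ⇒ 0x47007 (P1/RW1/US1/PS0)
  lvl1: tbl 0x47, slot 31 ⇒ 0x49087 (P1/RW1/US1/PS1)
  ✓ 0x49404 (huge @L1)  — 2 lookups
#2 VA=0x40000559 (r,kernel):
  lvl0: tbl 0x3D, slot 1 ⇒ 0x4A007 (P1/RW1/US1/PS0)
  lvl1: tbl 0x4A, slot 0 ⇒ 0x4B087 (P1/RW1/US1/PS1)
  ✓ 0x4B559 (huge @L1)  — 2 lookups
#3 VA=0x783C0031D (r,user):
  lvl0: tbl 0x3D, slot 30 ⇒ 0x4C007 (P1/RW1/US1/PS0)
  lvl1: tbl 0x4C, slot 30 ⇒ 0x4E087 (P1/RW1/US1/PS1)
  ✓ 0x4E31D (huge @L1)  — 2 lookups
#4 VA=0x402600C68 (w,kernel):
  lvl0: tbl 0x3D, slot 16 ⇒ 0x51007 (P1/RW1/US1/PS0)
  lvl1: tbl 0x51, slot 19 ⇒ 0x3A002 (P0/RW1/US0/PS0)
  ⇒ fault: PAGE_NOT_PRESENT  — 2 lookups
#5 VA=0x581000DD5 (r,user):
  lvl0: tbl 0x3D, slot 22 ⇒ 0x52007 (P1/RW1/US1/PS0)
  lvl1: tbl 0x52, slot 8 ⇒ 0x53087 (P1/RW1/US1/PS1)
  ✓ 0x53DD5 (huge @L1)  — 2 lookups
#6 VA=0x442000A68 (w,user):
  lvl0: tbl 0x3D, slot 17 ⇒ 0x55007 (P1/RW1/US1/PS0)
  lvl1: tbl 0x55, slot 16 ⇒ 0x56087 (P1/RW1/US1/PS1)
  ✓ 0x56A68 (huge @L1)  — 2 lookups

Access #6 fault: NONE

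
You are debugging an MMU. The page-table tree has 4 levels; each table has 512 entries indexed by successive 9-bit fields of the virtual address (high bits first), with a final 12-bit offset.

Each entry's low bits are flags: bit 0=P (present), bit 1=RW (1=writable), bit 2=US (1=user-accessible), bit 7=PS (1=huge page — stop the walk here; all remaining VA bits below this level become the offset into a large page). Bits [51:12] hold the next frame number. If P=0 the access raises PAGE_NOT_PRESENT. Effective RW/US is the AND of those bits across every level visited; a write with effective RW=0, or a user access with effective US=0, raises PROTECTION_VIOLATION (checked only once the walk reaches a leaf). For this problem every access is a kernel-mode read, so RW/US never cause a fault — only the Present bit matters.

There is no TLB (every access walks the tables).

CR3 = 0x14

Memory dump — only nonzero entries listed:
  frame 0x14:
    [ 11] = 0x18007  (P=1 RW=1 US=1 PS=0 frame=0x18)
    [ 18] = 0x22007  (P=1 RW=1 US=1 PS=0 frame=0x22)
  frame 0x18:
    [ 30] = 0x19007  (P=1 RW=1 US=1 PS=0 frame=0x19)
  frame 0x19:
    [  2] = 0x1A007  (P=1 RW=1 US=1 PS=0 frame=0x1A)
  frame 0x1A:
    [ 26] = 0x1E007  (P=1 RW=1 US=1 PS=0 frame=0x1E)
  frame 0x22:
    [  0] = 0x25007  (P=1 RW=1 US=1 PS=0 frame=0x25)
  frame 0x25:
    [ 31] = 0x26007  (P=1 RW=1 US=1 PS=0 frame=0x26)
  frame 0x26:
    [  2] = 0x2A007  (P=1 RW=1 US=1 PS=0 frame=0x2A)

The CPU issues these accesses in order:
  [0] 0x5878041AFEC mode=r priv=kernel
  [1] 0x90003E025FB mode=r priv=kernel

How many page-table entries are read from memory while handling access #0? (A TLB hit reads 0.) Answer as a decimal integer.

Walk each access:
#0 VA=0x5878041AFEC (r,kernel):
  L0 @0x14[11] → 0x18007  P=1,RW=1,US=1,PS=0
  L1 @0x18[30] → 0x19007  P=1,RW=1,US=1,PS=0
  L2 @0x19[2] → 0x1A007  P=1,RW=1,US=1,PS=0
  L3 @0x1A[26] → 0x1E007  P=1,RW=1,US=1,PS=0
  ✓ 0x1EFEC  — 4 lookups
#1 VA=0x90003E025FB (r,kernel):
  L0 @0x14[18] → 0x22007  P=1,RW=1,US=1,PS=0
  L1 @0x22[0] → 0x25007  P=1,RW=1,US=1,PS=0
  L2 @0x25[31] → 0x26007  P=1,RW=1,US=1,PS=0
  L3 @0x26[2] → 0x2A007  P=1,RW=1,US=1,PS=0
  ✓ 0x2A5FB  — 4 lookups

Entries read for #0: 4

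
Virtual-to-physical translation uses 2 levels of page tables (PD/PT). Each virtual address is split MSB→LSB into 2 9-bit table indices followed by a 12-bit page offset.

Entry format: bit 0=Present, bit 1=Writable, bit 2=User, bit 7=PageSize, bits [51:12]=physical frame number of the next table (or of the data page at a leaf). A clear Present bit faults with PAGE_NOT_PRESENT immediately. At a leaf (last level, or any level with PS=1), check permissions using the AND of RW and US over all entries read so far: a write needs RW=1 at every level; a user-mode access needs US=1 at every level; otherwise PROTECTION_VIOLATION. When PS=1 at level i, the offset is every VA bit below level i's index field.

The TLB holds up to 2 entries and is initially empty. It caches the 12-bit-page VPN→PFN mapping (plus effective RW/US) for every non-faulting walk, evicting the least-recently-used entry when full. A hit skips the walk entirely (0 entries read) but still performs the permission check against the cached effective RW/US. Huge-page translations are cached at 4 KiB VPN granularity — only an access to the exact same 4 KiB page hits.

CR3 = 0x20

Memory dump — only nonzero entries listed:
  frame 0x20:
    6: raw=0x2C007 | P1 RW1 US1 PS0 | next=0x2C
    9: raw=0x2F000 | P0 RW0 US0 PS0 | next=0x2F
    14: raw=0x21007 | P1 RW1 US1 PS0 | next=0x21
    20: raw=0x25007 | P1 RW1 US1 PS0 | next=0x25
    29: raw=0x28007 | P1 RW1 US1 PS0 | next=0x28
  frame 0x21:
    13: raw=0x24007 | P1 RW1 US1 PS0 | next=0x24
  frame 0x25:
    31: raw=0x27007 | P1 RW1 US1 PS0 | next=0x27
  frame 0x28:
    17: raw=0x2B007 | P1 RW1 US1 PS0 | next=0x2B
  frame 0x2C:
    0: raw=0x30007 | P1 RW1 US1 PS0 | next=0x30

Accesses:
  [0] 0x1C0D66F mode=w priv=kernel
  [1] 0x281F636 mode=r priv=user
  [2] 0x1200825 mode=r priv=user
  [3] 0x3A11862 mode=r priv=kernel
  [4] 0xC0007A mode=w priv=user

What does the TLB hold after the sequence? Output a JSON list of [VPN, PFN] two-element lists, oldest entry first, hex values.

Trace:
#0 VA=0x1C0D66F (w,kernel):
  L0: frame=0x20 idx=14 entry=0x21007 [P=1 RW=1 US=1 PS=0]
  L1: frame=0x21 idx=13 entry=0x24007 [P=1 RW=1 US=1 PS=0]
  ✓ 0x2466F  — 2 lookups
#1 VA=0x281F636 (r,user):
  L0: frame=0x20 idx=20 entry=0x25007 [P=1 RW=1 US=1 PS=0]
  L1: frame=0x25 idx=31 entry=0x27007 [P=1 RW=1 US=1 PS=0]
  ✓ 0x27636  — 2 lookups
#2 VA=0x1200825 (r,user):
  L0: frame=0x20 idx=9 entry=0x2F000 [P=0 RW=0 US=0 PS=0]
  → PAGE_NOT_PRESENT  (1 entries read)
#3 VA=0x3A11862 (r,kernel):
  L0: frame=0x20 idx=29 entry=0x28007 [P=1 RW=1 US=1 PS=0]
  L1: frame=0x28 idx=17 entry=0x2B007 [P=1 RW=1 US=1 PS=0]
  ✓ 0x2B862  — 2 lookups
#4 VA=0xC0007A (w,user):
  L0: frame=0x20 idx=6 entry=0x2C007 [P=1 RW=1 US=1 PS=0]
  L1: frame=0x2C idx=0 entry=0x30007 [P=1 RW=1 US=1 PS=0]
  ✓ 0x3007A  — 2 lookups

TLB: [["0x3A11", "0x2B"], ["0xC00", "0x30"]]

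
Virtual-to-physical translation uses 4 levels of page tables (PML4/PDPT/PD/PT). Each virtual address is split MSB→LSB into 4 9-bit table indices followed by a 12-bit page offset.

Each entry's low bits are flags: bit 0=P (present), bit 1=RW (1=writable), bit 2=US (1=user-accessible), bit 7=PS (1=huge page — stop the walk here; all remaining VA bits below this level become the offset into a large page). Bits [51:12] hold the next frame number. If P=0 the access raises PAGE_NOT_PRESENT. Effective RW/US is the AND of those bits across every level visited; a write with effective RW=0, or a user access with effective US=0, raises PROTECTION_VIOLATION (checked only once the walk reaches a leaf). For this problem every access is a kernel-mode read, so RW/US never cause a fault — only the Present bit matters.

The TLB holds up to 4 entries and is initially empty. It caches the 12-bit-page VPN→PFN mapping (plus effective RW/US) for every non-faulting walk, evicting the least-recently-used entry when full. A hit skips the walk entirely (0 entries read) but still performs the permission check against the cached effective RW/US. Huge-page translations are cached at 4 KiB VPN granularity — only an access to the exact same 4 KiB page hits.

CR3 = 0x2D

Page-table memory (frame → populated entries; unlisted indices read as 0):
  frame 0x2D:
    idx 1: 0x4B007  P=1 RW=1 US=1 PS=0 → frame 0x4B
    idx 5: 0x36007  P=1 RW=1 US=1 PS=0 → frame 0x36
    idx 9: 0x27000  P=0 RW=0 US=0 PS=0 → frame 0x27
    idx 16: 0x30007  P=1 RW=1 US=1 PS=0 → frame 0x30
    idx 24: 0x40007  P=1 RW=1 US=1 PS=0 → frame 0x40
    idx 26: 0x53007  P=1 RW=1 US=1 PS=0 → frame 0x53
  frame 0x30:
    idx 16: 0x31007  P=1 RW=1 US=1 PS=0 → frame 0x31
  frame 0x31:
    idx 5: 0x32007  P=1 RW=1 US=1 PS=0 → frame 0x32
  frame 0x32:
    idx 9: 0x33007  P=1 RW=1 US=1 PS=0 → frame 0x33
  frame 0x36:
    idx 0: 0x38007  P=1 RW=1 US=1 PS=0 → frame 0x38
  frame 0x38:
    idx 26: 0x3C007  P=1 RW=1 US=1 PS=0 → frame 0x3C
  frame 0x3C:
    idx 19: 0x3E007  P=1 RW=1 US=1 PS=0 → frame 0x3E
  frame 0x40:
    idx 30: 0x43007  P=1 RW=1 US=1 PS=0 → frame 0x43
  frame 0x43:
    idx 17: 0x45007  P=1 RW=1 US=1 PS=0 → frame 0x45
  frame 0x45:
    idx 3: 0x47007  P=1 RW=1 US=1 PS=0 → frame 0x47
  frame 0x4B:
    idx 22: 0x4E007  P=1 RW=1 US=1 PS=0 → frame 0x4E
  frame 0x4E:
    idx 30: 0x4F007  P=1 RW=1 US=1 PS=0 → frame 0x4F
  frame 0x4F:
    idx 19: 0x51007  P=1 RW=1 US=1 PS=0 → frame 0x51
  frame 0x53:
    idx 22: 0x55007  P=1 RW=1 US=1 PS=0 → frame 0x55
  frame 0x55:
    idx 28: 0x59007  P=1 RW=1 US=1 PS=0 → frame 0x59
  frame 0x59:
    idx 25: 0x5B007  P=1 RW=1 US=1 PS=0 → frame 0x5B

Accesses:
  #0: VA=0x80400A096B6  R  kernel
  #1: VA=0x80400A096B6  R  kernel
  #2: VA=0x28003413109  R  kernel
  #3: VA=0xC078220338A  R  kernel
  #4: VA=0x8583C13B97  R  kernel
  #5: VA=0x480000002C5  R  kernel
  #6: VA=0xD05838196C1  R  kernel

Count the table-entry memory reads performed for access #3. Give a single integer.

Walk each access:
#0 VA=0x80400A096B6 (r,kernel):
  L0 @0x2D[16] → 0x30007  P=1,RW=1,US=1,PS=0
  L1 @0x30[16] → 0x31007  P=1,RW=1,US=1,PS=0
  L2 @0x31[5] → 0x32007  P=1,RW=1,US=1,PS=0
  L3 @0x32[9] → 0x33007  P=1,RW=1,US=1,PS=0
  → PA=0x336B6  (4 entries read)
#1 VA=0x80400A096B6 (r,kernel):
  TLB hit vpn=0x80400A09 → PA=0x336B6
#2 VA=0x28003413109 (r,kernel):
  L0 @0x2D[5] → 0x36007  P=1,RW=1,US=1,PS=0
  L1 @0x36[0] → 0x38007  P=1,RW=1,US=1,PS=0
  L2 @0x38[26] → 0x3C007  P=1,RW=1,US=1,PS=0
  L3 @0x3C[19] → 0x3E007  P=1,RW=1,US=1,PS=0
  → PA=0x3E109  (4 entries read)
#3 VA=0xC078220338A (r,kernel):
  L0 @0x2D[24] → 0x40007  P=1,RW=1,US=1,PS=0
  L1 @0x40[30] → 0x43007  P=1,RW=1,US=1,PS=0
  L2 @0x43[17] → 0x45007  P=1,RW=1,US=1,PS=0
  L3 @0x45[3] → 0x47007  P=1,RW=1,US=1,PS=0
  → PA=0x4738A  (4 entries read)
#4 VA=0x8583C13B97 (r,kernel):
  L0 @0x2D[1] → 0x4B007  P=1,RW=1,US=1,PS=0
  L1 @0x4B[22] → 0x4E007  P=1,RW=1,US=1,PS=0
  L2 @0x4E[30] → 0x4F007  P=1,RW=1,US=1,PS=0
  L3 @0x4F[19] → 0x51007  P=1,RW=1,US=1,PS=0
  → PA=0x51B97  (4 entries read)
#5 VA=0x480000002C5 (r,kernel):
  L0 @0x2D[9] → 0x27000  P=0,RW=0,US=0,PS=0
  ⇒ fault: PAGE_NOT_PRESENT  — 1 lookups
#6 VA=0xD05838196C1 (r,kernel):
  L0 @0x2D[26] → 0x53007  P=1,RW=1,US=1,PS=0
  L1 @0x53[22] → 0x55007  P=1,RW=1,US=1,PS=0
  L2 @0x55[28] → 0x59007  P=1,RW=1,US=1,PS=0
  L3 @0x59[25] → 0x5B007  P=1,RW=1,US=1,PS=0
  → PA=0x5B6C1  (4 entries read)

Entries read for #3: 4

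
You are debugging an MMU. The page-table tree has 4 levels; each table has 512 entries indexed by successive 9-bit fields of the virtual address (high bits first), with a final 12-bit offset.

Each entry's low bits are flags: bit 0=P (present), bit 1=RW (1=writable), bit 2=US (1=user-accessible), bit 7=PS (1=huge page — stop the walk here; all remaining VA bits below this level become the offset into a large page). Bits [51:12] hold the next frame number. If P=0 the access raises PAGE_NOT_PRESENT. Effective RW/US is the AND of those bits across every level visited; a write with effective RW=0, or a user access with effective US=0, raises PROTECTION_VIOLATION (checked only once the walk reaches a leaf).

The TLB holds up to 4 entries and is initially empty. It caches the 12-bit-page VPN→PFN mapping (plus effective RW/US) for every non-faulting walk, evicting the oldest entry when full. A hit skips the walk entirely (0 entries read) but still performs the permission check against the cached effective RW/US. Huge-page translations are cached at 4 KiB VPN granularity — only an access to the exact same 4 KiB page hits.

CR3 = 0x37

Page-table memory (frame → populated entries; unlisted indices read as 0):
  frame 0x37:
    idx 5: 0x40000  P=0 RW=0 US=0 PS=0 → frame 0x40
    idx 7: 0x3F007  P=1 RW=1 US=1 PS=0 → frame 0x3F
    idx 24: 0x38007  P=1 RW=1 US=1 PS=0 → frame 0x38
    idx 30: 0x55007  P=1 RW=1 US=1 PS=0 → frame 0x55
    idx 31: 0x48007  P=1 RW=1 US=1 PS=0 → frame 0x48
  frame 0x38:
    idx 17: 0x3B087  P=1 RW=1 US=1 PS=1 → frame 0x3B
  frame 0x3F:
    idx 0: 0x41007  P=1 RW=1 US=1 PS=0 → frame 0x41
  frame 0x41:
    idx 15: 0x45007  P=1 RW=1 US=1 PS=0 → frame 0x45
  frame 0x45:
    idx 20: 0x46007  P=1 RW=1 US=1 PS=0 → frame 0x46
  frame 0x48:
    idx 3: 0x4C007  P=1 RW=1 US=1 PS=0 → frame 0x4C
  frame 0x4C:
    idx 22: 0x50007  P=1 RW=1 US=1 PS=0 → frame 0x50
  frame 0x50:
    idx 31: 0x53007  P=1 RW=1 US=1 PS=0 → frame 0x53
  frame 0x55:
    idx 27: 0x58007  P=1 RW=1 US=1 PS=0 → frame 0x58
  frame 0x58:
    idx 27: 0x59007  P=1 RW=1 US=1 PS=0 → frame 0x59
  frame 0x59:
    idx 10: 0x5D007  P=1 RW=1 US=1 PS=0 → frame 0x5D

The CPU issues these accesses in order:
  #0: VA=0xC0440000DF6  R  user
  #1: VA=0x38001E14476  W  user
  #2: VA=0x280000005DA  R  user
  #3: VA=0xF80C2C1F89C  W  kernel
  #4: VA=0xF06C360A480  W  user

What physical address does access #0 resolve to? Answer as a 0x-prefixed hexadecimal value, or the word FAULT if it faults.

Walk each access:
#0 VA=0xC0440000DF6 (r,user):
  [0] read 0x37 idx=24: raw=0x38007 flags P=1 W=1 U=1 S=0
  [1] read 0x38 idx=17: raw=0x3B087 flags P=1 W=1 U=1 S=1
  → PA=0x3BDF6 (huge @L1)  (2 entries read)
#1 VA=0x38001E14476 (w,user):
  [0] read 0x37 idx=7: raw=0x3F007 flags P=1 W=1 U=1 S=0
  [1] read 0x3F idx=0: raw=0x41007 flags P=1 W=1 U=1 S=0
  [2] read 0x41 idx=15: raw=0x45007 flags P=1 W=1 U=1 S=0
  [3] read 0x45 idx=20: raw=0x46007 flags P=1 W=1 U=1 S=0
  → PA=0x46476  (4 entries read)
#2 VA=0x280000005DA (r,user):
  [0] read 0x37 idx=5: raw=0x40000 flags P=0 W=0 U=0 S=0
  ✗ PAGE_NOT_PRESENT  [1 reads]
#3 VA=0xF80C2C1F89C (w,kernel):
  [0] read 0x37 idx=31: raw=0x48007 flags P=1 W=1 U=1 S=0
  [1] read 0x48 idx=3: raw=0x4C007 flags P=1 W=1 U=1 S=0
  [2] read 0x4C idx=22: raw=0x50007 flags P=1 W=1 U=1 S=0
  [3] read 0x50 idx=31: raw=0x53007 flags P=1 W=1 U=1 S=0
  → PA=0x5389C  (4 entries read)
#4 VA=0xF06C360A480 (w,user):
  [0] read 0x37 idx=30: raw=0x55007 flags P=1 W=1 U=1 S=0
  [1] read 0x55 idx=27: raw=0x58007 flags P=1 W=1 U=1 S=0
  [2] read 0x58 idx=27: raw=0x59007 flags P=1 W=1 U=1 S=0
  [3] read 0x59 idx=10: raw=0x5D007 flags P=1 W=1 U=1 S=0
  → PA=0x5D480  (4 entries read)

Access #0 PA: 0x3BDF6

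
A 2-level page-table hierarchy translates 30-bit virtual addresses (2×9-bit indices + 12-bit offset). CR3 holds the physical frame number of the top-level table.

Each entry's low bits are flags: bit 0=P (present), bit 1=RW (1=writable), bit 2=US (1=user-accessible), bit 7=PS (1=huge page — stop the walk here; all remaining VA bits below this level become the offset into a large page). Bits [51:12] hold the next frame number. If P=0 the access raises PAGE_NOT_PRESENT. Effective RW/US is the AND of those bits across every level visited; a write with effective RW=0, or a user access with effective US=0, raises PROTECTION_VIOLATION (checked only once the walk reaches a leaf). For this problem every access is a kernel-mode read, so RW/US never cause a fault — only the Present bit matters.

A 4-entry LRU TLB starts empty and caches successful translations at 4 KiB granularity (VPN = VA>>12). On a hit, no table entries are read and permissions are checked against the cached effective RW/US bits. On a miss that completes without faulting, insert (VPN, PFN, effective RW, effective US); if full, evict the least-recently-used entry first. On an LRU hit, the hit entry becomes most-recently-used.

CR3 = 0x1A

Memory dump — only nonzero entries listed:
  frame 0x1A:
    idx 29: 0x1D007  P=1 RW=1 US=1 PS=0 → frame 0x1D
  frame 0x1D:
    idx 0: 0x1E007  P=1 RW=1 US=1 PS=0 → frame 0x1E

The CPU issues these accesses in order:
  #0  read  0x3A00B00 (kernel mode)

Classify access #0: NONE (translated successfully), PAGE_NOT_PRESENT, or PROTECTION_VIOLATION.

Per-access translation:
#0 VA=0x3A00B00 (r,kernel):
  lvl0: tbl 0x1A, slot 29 ⇒ 0x1D007 (P1/RW1/US1/PS0)
  lvl1: tbl 0x1D, slot 0 ⇒ 0x1E007 (P1/RW1/US1/PS0)
  ✓ 0x1EB00  — 2 lookups

Access #0 fault: NONE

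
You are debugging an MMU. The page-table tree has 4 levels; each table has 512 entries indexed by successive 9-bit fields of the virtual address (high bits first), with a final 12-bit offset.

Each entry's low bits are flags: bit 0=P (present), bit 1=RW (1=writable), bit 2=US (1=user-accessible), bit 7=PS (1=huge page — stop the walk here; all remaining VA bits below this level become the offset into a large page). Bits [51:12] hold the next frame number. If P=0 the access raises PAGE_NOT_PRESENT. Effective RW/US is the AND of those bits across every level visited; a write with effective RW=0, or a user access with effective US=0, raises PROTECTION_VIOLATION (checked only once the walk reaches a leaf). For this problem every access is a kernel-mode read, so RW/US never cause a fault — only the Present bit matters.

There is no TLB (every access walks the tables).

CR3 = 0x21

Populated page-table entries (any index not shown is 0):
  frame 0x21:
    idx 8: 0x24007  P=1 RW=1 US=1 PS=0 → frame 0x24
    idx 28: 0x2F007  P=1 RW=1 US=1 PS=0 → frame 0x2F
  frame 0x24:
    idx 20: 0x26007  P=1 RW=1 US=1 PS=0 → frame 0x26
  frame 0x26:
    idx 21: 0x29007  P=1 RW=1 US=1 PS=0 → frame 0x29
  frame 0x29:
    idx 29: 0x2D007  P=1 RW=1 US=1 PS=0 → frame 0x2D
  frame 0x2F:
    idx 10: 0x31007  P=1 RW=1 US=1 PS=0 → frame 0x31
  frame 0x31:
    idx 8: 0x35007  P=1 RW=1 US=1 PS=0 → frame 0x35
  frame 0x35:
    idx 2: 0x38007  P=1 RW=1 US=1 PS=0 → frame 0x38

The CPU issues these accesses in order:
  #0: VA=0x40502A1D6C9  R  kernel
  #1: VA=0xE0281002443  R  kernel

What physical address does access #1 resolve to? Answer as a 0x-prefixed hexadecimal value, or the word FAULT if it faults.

Per-access translation:
#0 VA=0x40502A1D6C9 (r,kernel):
  L0: frame=0x21 idx=8 entry=0x24007 [P=1 RW=1 US=1 PS=0]
  L1: frame=0x24 idx=20 entry=0x26007 [P=1 RW=1 US=1 PS=0]
  L2: frame=0x26 idx=21 entry=0x29007 [P=1 RW=1 US=1 PS=0]
  L3: frame=0x29 idx=29 entry=0x2D007 [P=1 RW=1 US=1 PS=0]
  ✓ 0x2D6C9  — 4 lookups
#1 VA=0xE0281002443 (r,kernel):
  L0: frame=0x21 idx=28 entry=0x2F007 [P=1 RW=1 US=1 PS=0]
  L1: frame=0x2F idx=10 entry=0x31007 [P=1 RW=1 US=1 PS=0]
  L2: frame=0x31 idx=8 entry=0x35007 [P=1 RW=1 US=1 PS=0]
  L3: frame=0x35 idx=2 entry=0x38007 [P=1 RW=1 US=1 PS=0]
  ✓ 0x38443  — 4 lookups

Access #1 PA: 0x38443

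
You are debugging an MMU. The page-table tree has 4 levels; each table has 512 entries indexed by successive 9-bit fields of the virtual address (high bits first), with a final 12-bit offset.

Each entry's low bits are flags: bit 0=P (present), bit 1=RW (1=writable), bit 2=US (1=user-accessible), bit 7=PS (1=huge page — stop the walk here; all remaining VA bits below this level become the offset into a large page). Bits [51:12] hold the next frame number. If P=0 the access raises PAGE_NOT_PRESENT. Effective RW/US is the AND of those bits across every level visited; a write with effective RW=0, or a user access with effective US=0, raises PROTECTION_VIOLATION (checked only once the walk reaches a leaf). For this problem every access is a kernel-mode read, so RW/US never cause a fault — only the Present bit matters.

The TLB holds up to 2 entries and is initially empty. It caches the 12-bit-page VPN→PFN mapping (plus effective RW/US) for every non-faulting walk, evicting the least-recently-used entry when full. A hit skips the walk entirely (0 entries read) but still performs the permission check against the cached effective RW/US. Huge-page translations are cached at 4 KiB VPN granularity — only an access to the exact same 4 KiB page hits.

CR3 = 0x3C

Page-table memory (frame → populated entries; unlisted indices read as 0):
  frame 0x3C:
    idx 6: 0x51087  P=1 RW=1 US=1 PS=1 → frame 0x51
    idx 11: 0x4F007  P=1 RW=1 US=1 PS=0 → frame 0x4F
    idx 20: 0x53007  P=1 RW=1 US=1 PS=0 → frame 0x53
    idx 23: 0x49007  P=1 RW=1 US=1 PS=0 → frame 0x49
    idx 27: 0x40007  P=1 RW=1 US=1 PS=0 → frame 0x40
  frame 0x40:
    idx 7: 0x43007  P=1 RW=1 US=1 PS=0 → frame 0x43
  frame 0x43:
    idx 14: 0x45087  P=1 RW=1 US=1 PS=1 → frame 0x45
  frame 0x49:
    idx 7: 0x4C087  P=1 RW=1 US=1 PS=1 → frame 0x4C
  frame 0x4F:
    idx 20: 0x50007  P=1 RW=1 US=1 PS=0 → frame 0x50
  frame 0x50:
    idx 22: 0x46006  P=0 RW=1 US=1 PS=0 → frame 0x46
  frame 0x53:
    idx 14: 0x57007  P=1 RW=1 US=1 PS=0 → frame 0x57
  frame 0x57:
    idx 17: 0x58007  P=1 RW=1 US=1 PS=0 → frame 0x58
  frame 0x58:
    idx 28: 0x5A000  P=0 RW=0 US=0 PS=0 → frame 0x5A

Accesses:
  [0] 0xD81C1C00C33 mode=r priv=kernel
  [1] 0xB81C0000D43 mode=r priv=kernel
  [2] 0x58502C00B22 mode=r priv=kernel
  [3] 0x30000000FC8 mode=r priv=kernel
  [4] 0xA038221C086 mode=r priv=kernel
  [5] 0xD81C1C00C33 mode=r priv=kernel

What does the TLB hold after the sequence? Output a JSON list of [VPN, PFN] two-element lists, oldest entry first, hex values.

Per-access translation:
#0 VA=0xD81C1C00C33 (r,kernel):
  [0] read 0x3C idx=27: raw=0x40007 flags P=1 W=1 U=1 S=0
  [1] read 0x40 idx=7: raw=0x43007 flags P=1 W=1 U=1 S=0
  [2] read 0x43 idx=14: raw=0x45087 flags P=1 W=1 U=1 S=1
  ⇒ phys 0x45C33 (huge @L2)  [3 reads]
#1 VA=0xB81C0000D43 (r,kernel):
  [0] read 0x3C idx=23: raw=0x49007 flags P=1 W=1 U=1 S=0
  [1] read 0x49 idx=7: raw=0x4C087 flags P=1 W=1 U=1 S=1
  ⇒ phys 0x4CD43 (huge @L1)  [2 reads]
#2 VA=0x58502C00B22 (r,kernel):
  [0] read 0x3C idx=11: raw=0x4F007 flags P=1 W=1 U=1 S=0
  [1] read 0x4F idx=20: raw=0x50007 flags P=1 W=1 U=1 S=0
  [2] read 0x50 idx=22: raw=0x46006 flags P=0 W=1 U=1 S=0
  → PAGE_NOT_PRESENT  (3 entries read)
#3 VA=0x30000000FC8 (r,kernel):
  [0] read 0x3C idx=6: raw=0x51087 flags P=1 W=1 U=1 S=1
  ⇒ phys 0x51FC8 (huge @L0)  [1 reads]
#4 VA=0xA038221C086 (r,kernel):
  [0] read 0x3C idx=20: raw=0x53007 flags P=1 W=1 U=1 S=0
  [1] read 0x53 idx=14: raw=0x57007 flags P=1 W=1 U=1 S=0
  [2] read 0x57 idx=17: raw=0x58007 flags P=1 W=1 U=1 S=0
  [3] read 0x58 idx=28: raw=0x5A000 flags P=0 W=0 U=0 S=0
  → PAGE_NOT_PRESENT  (4 entries read)
#5 VA=0xD81C1C00C33 (r,kernel):
  [0] read 0x3C idx=27: raw=0x40007 flags P=1 W=1 U=1 S=0
  [1] read 0x40 idx=7: raw=0x43007 flags P=1 W=1 U=1 S=0
  [2] read 0x43 idx=14: raw=0x45087 flags P=1 W=1 U=1 S=1
  ⇒ phys 0x45C33 (huge @L2)  [3 reads]

TLB: [["0x30000000", "0x51"], ["0xD81C1C00", "0x45"]]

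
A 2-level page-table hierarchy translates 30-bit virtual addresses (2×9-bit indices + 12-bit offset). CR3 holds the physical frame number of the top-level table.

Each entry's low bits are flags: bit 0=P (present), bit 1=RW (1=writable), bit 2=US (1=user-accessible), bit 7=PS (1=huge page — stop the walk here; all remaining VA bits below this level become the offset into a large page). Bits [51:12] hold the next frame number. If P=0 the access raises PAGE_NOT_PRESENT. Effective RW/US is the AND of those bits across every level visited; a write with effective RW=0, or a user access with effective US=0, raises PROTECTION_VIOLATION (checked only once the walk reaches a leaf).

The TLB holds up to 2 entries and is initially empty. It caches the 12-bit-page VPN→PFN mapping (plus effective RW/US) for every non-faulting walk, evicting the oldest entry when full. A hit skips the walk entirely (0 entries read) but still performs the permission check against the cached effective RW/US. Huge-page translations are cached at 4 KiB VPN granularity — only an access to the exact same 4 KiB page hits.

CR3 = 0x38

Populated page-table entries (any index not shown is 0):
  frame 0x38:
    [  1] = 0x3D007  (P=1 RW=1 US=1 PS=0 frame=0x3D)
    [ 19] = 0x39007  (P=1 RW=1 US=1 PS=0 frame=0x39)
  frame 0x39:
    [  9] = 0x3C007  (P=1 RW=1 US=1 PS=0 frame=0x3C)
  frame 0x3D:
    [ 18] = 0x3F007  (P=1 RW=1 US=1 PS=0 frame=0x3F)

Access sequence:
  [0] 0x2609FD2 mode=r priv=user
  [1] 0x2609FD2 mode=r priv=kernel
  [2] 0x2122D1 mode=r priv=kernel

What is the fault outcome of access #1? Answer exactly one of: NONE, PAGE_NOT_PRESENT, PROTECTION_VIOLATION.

Trace:
#0 VA=0x2609FD2 (r,user):
  [0] read 0x38 idx=19: raw=0x39007 flags P=1 W=1 U=1 S=0
  [1] read 0x39 idx=9: raw=0x3C007 flags P=1 W=1 U=1 S=0
  → PA=0x3CFD2  (2 entries read)
#1 VA=0x2609FD2 (r,kernel):
  TLB hit vpn=0x2609 → PA=0x3CFD2
#2 VA=0x2122D1 (r,kernel):
  [0] read 0x38 idx=1: raw=0x3D007 flags P=1 W=1 U=1 S=0
  [1] read 0x3D idx=18: raw=0x3F007 flags P=1 W=1 U=1 S=0
  → PA=0x3F2D1  (2 entries read)

Access #1 fault: NONE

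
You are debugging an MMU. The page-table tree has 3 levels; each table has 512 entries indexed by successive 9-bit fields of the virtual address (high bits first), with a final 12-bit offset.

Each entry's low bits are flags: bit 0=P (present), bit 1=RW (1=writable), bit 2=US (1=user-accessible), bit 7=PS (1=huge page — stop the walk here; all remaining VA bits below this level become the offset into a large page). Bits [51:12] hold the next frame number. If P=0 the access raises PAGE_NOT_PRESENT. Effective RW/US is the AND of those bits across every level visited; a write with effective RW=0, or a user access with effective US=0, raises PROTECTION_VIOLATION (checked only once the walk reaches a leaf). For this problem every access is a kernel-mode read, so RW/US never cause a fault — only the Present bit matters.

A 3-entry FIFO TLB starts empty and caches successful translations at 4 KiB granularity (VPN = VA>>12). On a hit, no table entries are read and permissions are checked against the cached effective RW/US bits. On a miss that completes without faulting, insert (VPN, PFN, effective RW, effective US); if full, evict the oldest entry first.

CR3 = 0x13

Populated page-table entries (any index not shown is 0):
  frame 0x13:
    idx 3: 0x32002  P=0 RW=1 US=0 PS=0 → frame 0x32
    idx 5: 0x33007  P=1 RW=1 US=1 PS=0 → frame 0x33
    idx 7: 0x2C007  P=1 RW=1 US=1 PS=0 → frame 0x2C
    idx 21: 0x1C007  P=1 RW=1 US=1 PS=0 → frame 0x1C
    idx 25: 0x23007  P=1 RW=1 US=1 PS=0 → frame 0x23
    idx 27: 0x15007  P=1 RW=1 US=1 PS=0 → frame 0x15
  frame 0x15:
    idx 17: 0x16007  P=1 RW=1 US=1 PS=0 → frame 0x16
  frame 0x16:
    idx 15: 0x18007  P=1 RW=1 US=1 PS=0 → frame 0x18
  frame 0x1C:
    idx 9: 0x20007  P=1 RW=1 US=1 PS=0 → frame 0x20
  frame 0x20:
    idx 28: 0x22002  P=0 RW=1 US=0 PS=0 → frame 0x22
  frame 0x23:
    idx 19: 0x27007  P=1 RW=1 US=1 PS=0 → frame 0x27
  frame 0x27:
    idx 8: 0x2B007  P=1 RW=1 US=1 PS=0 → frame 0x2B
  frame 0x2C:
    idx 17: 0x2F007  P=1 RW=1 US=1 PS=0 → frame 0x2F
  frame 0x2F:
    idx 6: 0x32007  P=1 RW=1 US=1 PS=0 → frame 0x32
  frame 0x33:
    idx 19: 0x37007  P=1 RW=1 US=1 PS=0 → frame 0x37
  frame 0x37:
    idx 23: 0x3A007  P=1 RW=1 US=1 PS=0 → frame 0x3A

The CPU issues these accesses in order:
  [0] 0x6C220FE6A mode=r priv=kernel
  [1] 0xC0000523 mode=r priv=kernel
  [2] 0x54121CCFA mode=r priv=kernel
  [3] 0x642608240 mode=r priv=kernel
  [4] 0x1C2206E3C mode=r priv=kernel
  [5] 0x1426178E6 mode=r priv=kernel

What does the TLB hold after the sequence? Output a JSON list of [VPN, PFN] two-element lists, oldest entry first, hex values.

Walk each access:
#0 VA=0x6C220FE6A (r,kernel):
  [0] read 0x13 idx=27: raw=0x15007 flags P=1 W=1 U=1 S=0
  [1] read 0x15 idx=17: raw=0x16007 flags P=1 W=1 U=1 S=0
  [2] read 0x16 idx=15: raw=0x18007 flags P=1 W=1 U=1 S=0
  ✓ 0x18E6A  — 3 lookups
#1 VA=0xC0000523 (r,kernel):
  [0] read 0x13 idx=3: raw=0x32002 flags P=0 W=1 U=0 S=0
  ✗ PAGE_NOT_PRESENT  [1 reads]
#2 VA=0x54121CCFA (r,kernel):
  [0] read 0x13 idx=21: raw=0x1C007 flags P=1 W=1 U=1 S=0
  [1] read 0x1C idx=9: raw=0x20007 flags P=1 W=1 U=1 S=0
  [2] read 0x20 idx=28: raw=0x22002 flags P=0 W=1 U=0 S=0
  ✗ PAGE_NOT_PRESENT  [3 reads]
#3 VA=0x642608240 (r,kernel):
  [0] read 0x13 idx=25: raw=0x23007 flags P=1 W=1 U=1 S=0
  [1] read 0x23 idx=19: raw=0x27007 flags P=1 W=1 U=1 S=0
  [2] read 0x27 idx=8: raw=0x2B007 flags P=1 W=1 U=1 S=0
  ✓ 0x2B240  — 3 lookups
#4 VA=0x1C2206E3C (r,kernel):
  [0] read 0x13 idx=7: raw=0x2C007 flags P=1 W=1 U=1 S=0
  [1] read 0x2C idx=17: raw=0x2F007 flags P=1 W=1 U=1 S=0
  [2] read 0x2F idx=6: raw=0x32007 flags P=1 W=1 U=1 S=0
  ✓ 0x32E3C  — 3 lookups
#5 VA=0x1426178E6 (r,kernel):
  [0] read 0x13 idx=5: raw=0x33007 flags P=1 W=1 U=1 S=0
  [1] read 0x33 idx=19: raw=0x37007 flags P=1 W=1 U=1 S=0
  [2] read 0x37 idx=23: raw=0x3A007 flags P=1 W=1 U=1 S=0
  ✓ 0x3A8E6  — 3 lookups

TLB: [["0x642608", "0x2B"], ["0x1C2206", "0x32"], ["0x142617", "0x3A"]]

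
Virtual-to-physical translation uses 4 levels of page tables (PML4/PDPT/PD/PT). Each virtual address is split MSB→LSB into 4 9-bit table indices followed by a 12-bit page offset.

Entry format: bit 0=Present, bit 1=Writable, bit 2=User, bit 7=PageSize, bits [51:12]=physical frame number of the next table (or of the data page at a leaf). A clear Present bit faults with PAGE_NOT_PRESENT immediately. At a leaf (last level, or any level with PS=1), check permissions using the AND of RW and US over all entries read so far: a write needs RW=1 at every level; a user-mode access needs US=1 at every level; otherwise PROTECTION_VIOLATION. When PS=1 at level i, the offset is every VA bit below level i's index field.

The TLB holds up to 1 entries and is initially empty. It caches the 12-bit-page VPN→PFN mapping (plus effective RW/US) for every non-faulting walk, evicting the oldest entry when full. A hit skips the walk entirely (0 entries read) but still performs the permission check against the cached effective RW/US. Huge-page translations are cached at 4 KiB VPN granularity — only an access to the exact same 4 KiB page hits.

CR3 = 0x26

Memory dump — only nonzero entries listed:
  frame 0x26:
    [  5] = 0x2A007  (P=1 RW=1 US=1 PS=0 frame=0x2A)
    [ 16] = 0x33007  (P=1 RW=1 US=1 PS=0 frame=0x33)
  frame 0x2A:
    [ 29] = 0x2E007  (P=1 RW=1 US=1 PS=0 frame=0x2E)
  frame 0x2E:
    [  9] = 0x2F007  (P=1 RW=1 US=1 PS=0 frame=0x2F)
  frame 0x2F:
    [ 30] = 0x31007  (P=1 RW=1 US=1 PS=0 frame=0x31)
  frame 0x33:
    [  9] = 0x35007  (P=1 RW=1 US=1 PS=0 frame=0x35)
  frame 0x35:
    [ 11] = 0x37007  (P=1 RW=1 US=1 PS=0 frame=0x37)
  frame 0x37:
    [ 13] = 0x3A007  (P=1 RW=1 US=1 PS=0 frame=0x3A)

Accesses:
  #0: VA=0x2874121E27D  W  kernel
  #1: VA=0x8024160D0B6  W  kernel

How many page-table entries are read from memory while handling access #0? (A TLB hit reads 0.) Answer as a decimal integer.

Trace:
#0 VA=0x2874121E27D (w,kernel):
  [0] read 0x26 idx=5: raw=0x2A007 flags P=1 W=1 U=1 S=0
  [1] read 0x2A idx=29: raw=0x2E007 flags P=1 W=1 U=1 S=0
  [2] read 0x2E idx=9: raw=0x2F007 flags P=1 W=1 U=1 S=0
  [3] read 0x2F idx=30: raw=0x31007 flags P=1 W=1 U=1 S=0
  ⇒ phys 0x3127D  [4 reads]
#1 VA=0x8024160D0B6 (w,kernel):
  [0] read 0x26 idx=16: raw=0x33007 flags P=1 W=1 U=1 S=0
  [1] read 0x33 idx=9: raw=0x35007 flags P=1 W=1 U=1 S=0
  [2] read 0x35 idx=11: raw=0x37007 flags P=1 W=1 U=1 S=0
  [3] read 0x37 idx=13: raw=0x3A007 flags P=1 W=1 U=1 S=0
  ⇒ phys 0x3A0B6  [4 reads]

Entries read for #0: 4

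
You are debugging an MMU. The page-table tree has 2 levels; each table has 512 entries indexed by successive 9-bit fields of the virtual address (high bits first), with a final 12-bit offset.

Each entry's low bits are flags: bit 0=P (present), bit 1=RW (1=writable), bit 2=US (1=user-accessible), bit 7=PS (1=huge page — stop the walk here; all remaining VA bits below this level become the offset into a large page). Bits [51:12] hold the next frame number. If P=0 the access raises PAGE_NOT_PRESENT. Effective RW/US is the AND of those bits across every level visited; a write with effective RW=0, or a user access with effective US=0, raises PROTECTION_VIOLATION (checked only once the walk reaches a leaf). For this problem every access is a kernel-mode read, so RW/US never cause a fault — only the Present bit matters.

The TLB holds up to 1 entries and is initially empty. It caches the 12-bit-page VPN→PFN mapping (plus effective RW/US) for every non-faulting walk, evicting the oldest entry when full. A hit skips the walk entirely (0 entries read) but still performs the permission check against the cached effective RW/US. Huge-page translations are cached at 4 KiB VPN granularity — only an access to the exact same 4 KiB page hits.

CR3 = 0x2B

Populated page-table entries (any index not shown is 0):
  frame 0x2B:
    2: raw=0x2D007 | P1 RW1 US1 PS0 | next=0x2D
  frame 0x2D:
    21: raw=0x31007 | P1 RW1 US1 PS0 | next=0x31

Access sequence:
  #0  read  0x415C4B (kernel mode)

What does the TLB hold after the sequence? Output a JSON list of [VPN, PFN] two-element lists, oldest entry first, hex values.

Per-access translation:
#0 VA=0x415C4B (r,kernel):
  lvl0: tbl 0x2B, slot 2 ⇒ 0x2D007 (P1/RW1/US1/PS0)
  lvl1: tbl 0x2D, slot 21 ⇒ 0x31007 (P1/RW1/US1/PS0)
  ✓ 0x31C4B  — 2 lookups

TLB: [["0x415", "0x31"]]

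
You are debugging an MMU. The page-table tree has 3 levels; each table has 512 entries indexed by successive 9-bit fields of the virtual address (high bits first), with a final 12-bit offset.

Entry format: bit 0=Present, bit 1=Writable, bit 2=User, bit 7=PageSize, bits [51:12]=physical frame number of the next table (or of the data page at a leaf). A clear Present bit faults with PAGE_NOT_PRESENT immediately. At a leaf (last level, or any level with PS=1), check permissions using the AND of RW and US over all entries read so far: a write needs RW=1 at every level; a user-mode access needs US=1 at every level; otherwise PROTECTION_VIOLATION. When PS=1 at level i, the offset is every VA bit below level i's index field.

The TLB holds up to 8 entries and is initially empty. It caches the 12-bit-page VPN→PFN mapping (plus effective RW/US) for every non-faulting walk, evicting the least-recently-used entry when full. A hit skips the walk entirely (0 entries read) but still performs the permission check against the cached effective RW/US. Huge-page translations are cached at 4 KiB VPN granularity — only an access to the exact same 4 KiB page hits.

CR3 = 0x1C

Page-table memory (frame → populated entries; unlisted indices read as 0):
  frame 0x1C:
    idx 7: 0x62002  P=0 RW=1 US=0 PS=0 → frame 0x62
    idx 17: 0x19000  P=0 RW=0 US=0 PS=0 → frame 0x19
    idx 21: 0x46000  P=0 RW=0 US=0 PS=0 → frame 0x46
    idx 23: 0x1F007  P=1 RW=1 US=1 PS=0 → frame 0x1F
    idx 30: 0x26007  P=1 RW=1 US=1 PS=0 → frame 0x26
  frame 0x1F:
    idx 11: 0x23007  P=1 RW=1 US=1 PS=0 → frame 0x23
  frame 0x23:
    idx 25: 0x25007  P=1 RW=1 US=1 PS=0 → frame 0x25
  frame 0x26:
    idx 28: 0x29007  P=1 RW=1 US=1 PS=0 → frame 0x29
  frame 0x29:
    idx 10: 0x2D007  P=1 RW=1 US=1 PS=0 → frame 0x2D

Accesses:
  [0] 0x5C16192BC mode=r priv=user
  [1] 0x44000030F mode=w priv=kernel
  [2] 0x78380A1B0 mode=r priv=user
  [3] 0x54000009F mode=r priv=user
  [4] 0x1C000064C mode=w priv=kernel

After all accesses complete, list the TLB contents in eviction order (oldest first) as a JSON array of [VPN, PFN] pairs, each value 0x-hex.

Walk each access:
#0 VA=0x5C16192BC (r,user):
  L0 @0x1C[23] → 0x1F007  P=1,RW=1,US=1,PS=0
  L1 @0x1F[11] → 0x23007  P=1,RW=1,US=1,PS=0
  L2 @0x23[25] → 0x25007  P=1,RW=1,US=1,PS=0
  ✓ 0x252BC  — 3 lookups
#1 VA=0x44000030F (w,kernel):
  L0 @0x1C[17] → 0x19000  P=0,RW=0,US=0,PS=0
  ⇒ fault: PAGE_NOT_PRESENT  — 1 lookups
#2 VA=0x78380A1B0 (r,user):
  L0 @0x1C[30] → 0x26007  P=1,RW=1,US=1,PS=0
  L1 @0x26[28] → 0x29007  P=1,RW=1,US=1,PS=0
  L2 @0x29[10] → 0x2D007  P=1,RW=1,US=1,PS=0
  ✓ 0x2D1B0  — 3 lookups
#3 VA=0x54000009F (r,user):
  L0 @0x1C[21] → 0x46000  P=0,RW=0,US=0,PS=0
  ⇒ fault: PAGE_NOT_PRESENT  — 1 lookups
#4 VA=0x1C000064C (w,kernel):
  L0 @0x1C[7] → 0x62002  P=0,RW=1,US=0,PS=0
  ⇒ fault: PAGE_NOT_PRESENT  — 1 lookups

TLB: [["0x5C1619", "0x25"], ["0x78380A", "0x2D"]]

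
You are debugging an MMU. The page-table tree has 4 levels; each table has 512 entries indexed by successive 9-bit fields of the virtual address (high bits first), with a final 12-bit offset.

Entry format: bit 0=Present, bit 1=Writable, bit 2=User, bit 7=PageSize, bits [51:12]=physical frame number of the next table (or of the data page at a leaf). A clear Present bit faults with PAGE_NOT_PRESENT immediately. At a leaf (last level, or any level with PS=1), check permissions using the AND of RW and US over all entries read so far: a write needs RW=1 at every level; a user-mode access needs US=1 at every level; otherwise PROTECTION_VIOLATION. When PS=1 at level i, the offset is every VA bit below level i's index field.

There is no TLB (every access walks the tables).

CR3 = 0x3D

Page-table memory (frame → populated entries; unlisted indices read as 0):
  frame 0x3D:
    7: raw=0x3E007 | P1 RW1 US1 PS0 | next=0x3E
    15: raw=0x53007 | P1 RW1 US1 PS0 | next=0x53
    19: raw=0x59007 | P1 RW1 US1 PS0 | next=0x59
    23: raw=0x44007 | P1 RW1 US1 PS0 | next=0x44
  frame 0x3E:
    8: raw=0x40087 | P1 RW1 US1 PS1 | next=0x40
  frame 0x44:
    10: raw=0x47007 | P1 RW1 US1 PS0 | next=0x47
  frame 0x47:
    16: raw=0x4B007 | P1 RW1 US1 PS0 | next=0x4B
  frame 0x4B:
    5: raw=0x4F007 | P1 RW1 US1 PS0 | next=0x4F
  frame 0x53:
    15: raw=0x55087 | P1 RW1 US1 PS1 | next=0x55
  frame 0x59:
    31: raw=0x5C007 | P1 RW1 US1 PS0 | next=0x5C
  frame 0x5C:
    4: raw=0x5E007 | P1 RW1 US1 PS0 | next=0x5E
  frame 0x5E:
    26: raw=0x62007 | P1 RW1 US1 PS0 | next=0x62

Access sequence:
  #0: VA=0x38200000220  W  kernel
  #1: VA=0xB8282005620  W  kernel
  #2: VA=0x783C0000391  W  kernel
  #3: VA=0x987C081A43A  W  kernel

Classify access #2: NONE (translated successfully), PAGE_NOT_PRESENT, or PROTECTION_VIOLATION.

Trace:
#0 VA=0x38200000220 (w,kernel):
  lvl0: tbl 0x3D, slot 7 ⇒ 0x3E007 (P1/RW1/US1/PS0)
  lvl1: tbl 0x3E, slot 8 ⇒ 0x40087 (P1/RW1/US1/PS1)
  → PA=0x40220 (huge @L1)  (2 entries read)
#1 VA=0xB8282005620 (w,kernel):
  lvl0: tbl 0x3D, slot 23 ⇒ 0x44007 (P1/RW1/US1/PS0)
  lvl1: tbl 0x44, slot 10 ⇒ 0x47007 (P1/RW1/US1/PS0)
  lvl2: tbl 0x47, slot 16 ⇒ 0x4B007 (P1/RW1/US1/PS0)
  lvl3: tbl 0x4B, slot 5 ⇒ 0x4F007 (P1/RW1/US1/PS0)
  → PA=0x4F620  (4 entries read)
#2 VA=0x783C0000391 (w,kernel):
  lvl0: tbl 0x3D, slot 15 ⇒ 0x53007 (P1/RW1/US1/PS0)
  lvl1: tbl 0x53, slot 15 ⇒ 0x55087 (P1/RW1/US1/PS1)
  → PA=0x55391 (huge @L1)  (2 entries read)
#3 VA=0x987C081A43A (w,kernel):
  lvl0: tbl 0x3D, slot 19 ⇒ 0x59007 (P1/RW1/US1/PS0)
  lvl1: tbl 0x59, slot 31 ⇒ 0x5C007 (P1/RW1/US1/PS0)
  lvl2: tbl 0x5C, slot 4 ⇒ 0x5E007 (P1/RW1/US1/PS0)
  lvl3: tbl 0x5E, slot 26 ⇒ 0x62007 (P1/RW1/US1/PS0)
  → PA=0x6243A  (4 entries read)

Access #2 fault: NONE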